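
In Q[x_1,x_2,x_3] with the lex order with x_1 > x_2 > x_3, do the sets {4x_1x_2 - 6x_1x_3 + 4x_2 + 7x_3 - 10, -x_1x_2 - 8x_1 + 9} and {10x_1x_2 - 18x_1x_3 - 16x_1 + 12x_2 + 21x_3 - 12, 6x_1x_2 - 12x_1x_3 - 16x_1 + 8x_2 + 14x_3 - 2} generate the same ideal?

Yes, the ideals are equal.

Equality of ideals is decidable: compute both reduced Gröbner bases (unique for the ordering) and check whether they agree.
Buchberger on the first generating set:
f_1 = 4x_1x_2 - 6x_1x_3 + 4x_2 + 7x_3 - 10, LT = x_1x_2.
f_2 = -x_1x_2 - 8x_1 + 9, LT = x_1x_2.

S(f_1,f_2): lcm = x_1x_2. S = -\tfrac{3}{2}x_1x_3 - 8x_1 + x_2 + \tfrac{7}{4}x_3 + \tfrac{13}{2}.
  leading term x_1x_3: no divisor's leading term divides it; move -\tfrac{3}{2}x_1x_3 to the remainder.
  leading term x_1: no divisor's leading term divides it; move -8x_1 to the remainder.
  leading term x_2: no divisor's leading term divides it; move x_2 to the remainder.
  leading term x_3: no divisor's leading term divides it; move \tfrac{7}{4}x_3 to the remainder.
  leading term 1: no divisor's leading term divides it; move \tfrac{13}{2} to the remainder.
  remainder -\tfrac{3}{2}x_1x_3 - 8x_1 + x_2 + \tfrac{7}{4}x_3 + \tfrac{13}{2} ≠ 0; add g_3 = -\tfrac{3}{2}x_1x_3 - 8x_1 + x_2 + \tfrac{7}{4}x_3 + \tfrac{13}{2} to the basis.

S(f_1,g_3): lcm = x_1x_2x_3. S = -\tfrac{16}{3}x_1x_2 - \tfrac{3}{2}x_1x_3^{2} + \tfrac{2}{3}x_2^{2} + \tfrac{13}{6}x_2x_3 + \tfrac{13}{3}x_2 + \tfrac{7}{4}x_3^{2} - \tfrac{5}{2}x_3.
  leading term x_1x_2: subtract (-\tfrac{4}{3})·f_1 from -\tfrac{16}{3}x_1x_2 - \tfrac{3}{2}x_1x_3^{2} + \tfrac{2}{3}x_2^{2} + \tfrac{13}{6}x_2x_3 + \tfrac{13}{3}x_2 + \tfrac{7}{4}x_3^{2} - \tfrac{5}{2}x_3 → -\tfrac{3}{2}x_1x_3^{2} - 8x_1x_3 + \tfrac{2}{3}x_2^{2} + \tfrac{13}{6}x_2x_3 + \tfrac{29}{3}x_2 + \tfrac{7}{4}x_3^{2} + \tfrac{41}{6}x_3 - \tfrac{40}{3}
  leading term x_1x_3^{2}: subtract (x_3)·g_3 from -\tfrac{3}{2}x_1x_3^{2} - 8x_1x_3 + \tfrac{2}{3}x_2^{2} + \tfrac{13}{6}x_2x_3 + \tfrac{29}{3}x_2 + \tfrac{7}{4}x_3^{2} + \tfrac{41}{6}x_3 - \tfrac{40}{3} → \tfrac{2}{3}x_2^{2} + \tfrac{7}{6}x_2x_3 + \tfrac{29}{3}x_2 + \tfrac{1}{3}x_3 - \tfrac{40}{3}
  leading term x_2^{2}: no divisor's leading term divides it; move \tfrac{2}{3}x_2^{2} to the remainder.
  leading term x_2x_3: no divisor's leading term divides it; move \tfrac{7}{6}x_2x_3 to the remainder.
  leading term x_2: no divisor's leading term divides it; move \tfrac{29}{3}x_2 to the remainder.
  leading term x_3: no divisor's leading term divides it; move \tfrac{1}{3}x_3 to the remainder.
  leading term 1: no divisor's leading term divides it; move -\tfrac{40}{3} to the remainder.
  remainder \tfrac{2}{3}x_2^{2} + \tfrac{7}{6}x_2x_3 + \tfrac{29}{3}x_2 + \tfrac{1}{3}x_3 - \tfrac{40}{3} ≠ 0; add g_4 = \tfrac{2}{3}x_2^{2} + \tfrac{7}{6}x_2x_3 + \tfrac{29}{3}x_2 + \tfrac{1}{3}x_3 - \tfrac{40}{3} to the basis.

The other S-polynomials (S(f_2,g_3), S(f_1,g_4), S(f_2,g_4), S(g_3,g_4)) all reduce to 0 modulo the current basis, so we have a Gröbner basis.
Inter-reduce: drop elements whose leading term is divisible by another's, tail-reduce, and make monic.
Reduced Gröbner basis: {x_1x_2 + 8x_1 - 9, x_1x_3 + \tfrac{16}{3}x_1 - \tfrac{2}{3}x_2 - \tfrac{7}{6}x_3 - \tfrac{13}{3}, x_2^{2} + \tfrac{7}{4}x_2x_3 + \tfrac{29}{2}x_2 + \tfrac{1}{2}x_3 - 20}.

Buchberger on the second generating set:
h_1 = 10x_1x_2 - 18x_1x_3 - 16x_1 + 12x_2 + 21x_3 - 12, LT = x_1x_2.
h_2 = 6x_1x_2 - 12x_1x_3 - 16x_1 + 8x_2 + 14x_3 - 2, LT = x_1x_2.

S(h_1,h_2): lcm = x_1x_2. S = \tfrac{1}{5}x_1x_3 + \tfrac{16}{15}x_1 - \tfrac{2}{15}x_2 - \tfrac{7}{30}x_3 - \tfrac{13}{15}.
  leading term x_1x_3: no divisor's leading term divides it; move \tfrac{1}{5}x_1x_3 to the remainder.
  leading term x_1: no divisor's leading term divides it; move \tfrac{16}{15}x_1 to the remainder.
  leading term x_2: no divisor's leading term divides it; move -\tfrac{2}{15}x_2 to the remainder.
  leading term x_3: no divisor's leading term divides it; move -\tfrac{7}{30}x_3 to the remainder.
  leading term 1: no divisor's leading term divides it; move -\tfrac{13}{15} to the remainder.
  remainder \tfrac{1}{5}x_1x_3 + \tfrac{16}{15}x_1 - \tfrac{2}{15}x_2 - \tfrac{7}{30}x_3 - \tfrac{13}{15} ≠ 0; add k_3 = \tfrac{1}{5}x_1x_3 + \tfrac{16}{15}x_1 - \tfrac{2}{15}x_2 - \tfrac{7}{30}x_3 - \tfrac{13}{15} to the basis.

S(h_1,k_3): lcm = x_1x_2x_3. S = -\tfrac{16}{3}x_1x_2 - \tfrac{9}{5}x_1x_3^{2} - \tfrac{8}{5}x_1x_3 + \tfrac{2}{3}x_2^{2} + \tfrac{71}{30}x_2x_3 + \tfrac{13}{3}x_2 + \tfrac{21}{10}x_3^{2} - \tfrac{6}{5}x_3.
  leading term x_1x_2: subtract (-\tfrac{8}{15})·h_1 from -\tfrac{16}{3}x_1x_2 - \tfrac{9}{5}x_1x_3^{2} - \tfrac{8}{5}x_1x_3 + \tfrac{2}{3}x_2^{2} + \tfrac{71}{30}x_2x_3 + \tfrac{13}{3}x_2 + \tfrac{21}{10}x_3^{2} - \tfrac{6}{5}x_3 → -\tfrac{9}{5}x_1x_3^{2} - \tfrac{56}{5}x_1x_3 - \tfrac{128}{15}x_1 + \tfrac{2}{3}x_2^{2} + \tfrac{71}{30}x_2x_3 + \tfrac{161}{15}x_2 + \tfrac{21}{10}x_3^{2} + 10x_3 - \tfrac{32}{5}
  leading term x_1x_3^{2}: subtract (-9x_3)·k_3 from -\tfrac{9}{5}x_1x_3^{2} - \tfrac{56}{5}x_1x_3 - \tfrac{128}{15}x_1 + \tfrac{2}{3}x_2^{2} + \tfrac{71}{30}x_2x_3 + \tfrac{161}{15}x_2 + \tfrac{21}{10}x_3^{2} + 10x_3 - \tfrac{32}{5} → -\tfrac{8}{5}x_1x_3 - \tfrac{128}{15}x_1 + \tfrac{2}{3}x_2^{2} + \tfrac{7}{6}x_2x_3 + \tfrac{161}{15}x_2 + \tfrac{11}{5}x_3 - \tfrac{32}{5}
  leading term x_1x_3: subtract (-8)·k_3 from -\tfrac{8}{5}x_1x_3 - \tfrac{128}{15}x_1 + \tfrac{2}{3}x_2^{2} + \tfrac{7}{6}x_2x_3 + \tfrac{161}{15}x_2 + \tfrac{11}{5}x_3 - \tfrac{32}{5} → \tfrac{2}{3}x_2^{2} + \tfrac{7}{6}x_2x_3 + \tfrac{29}{3}x_2 + \tfrac{1}{3}x_3 - \tfrac{40}{3}
  leading term x_2^{2}: no divisor's leading term divides it; move \tfrac{2}{3}x_2^{2} to the remainder.
  leading term x_2x_3: no divisor's leading term divides it; move \tfrac{7}{6}x_2x_3 to the remainder.
  leading term x_2: no divisor's leading term divides it; move \tfrac{29}{3}x_2 to the remainder.
  leading term x_3: no divisor's leading term divides it; move \tfrac{1}{3}x_3 to the remainder.
  leading term 1: no divisor's leading term divides it; move -\tfrac{40}{3} to the remainder.
  remainder \tfrac{2}{3}x_2^{2} + \tfrac{7}{6}x_2x_3 + \tfrac{29}{3}x_2 + \tfrac{1}{3}x_3 - \tfrac{40}{3} ≠ 0; add k_4 = \tfrac{2}{3}x_2^{2} + \tfrac{7}{6}x_2x_3 + \tfrac{29}{3}x_2 + \tfrac{1}{3}x_3 - \tfrac{40}{3} to the basis.

The other S-polynomials (S(h_2,k_3), S(h_1,k_4), S(h_2,k_4), S(k_3,k_4)) all reduce to 0 modulo the current basis, so we have a Gröbner basis.
Inter-reduce: drop elements whose leading term is divisible by another's, tail-reduce, and make monic.
Reduced Gröbner basis: {x_1x_2 + 8x_1 - 9, x_1x_3 + \tfrac{16}{3}x_1 - \tfrac{2}{3}x_2 - \tfrac{7}{6}x_3 - \tfrac{13}{3}, x_2^{2} + \tfrac{7}{4}x_2x_3 + \tfrac{29}{2}x_2 + \tfrac{1}{2}x_3 - 20}.

The two bases agree; hence the ideals are identical.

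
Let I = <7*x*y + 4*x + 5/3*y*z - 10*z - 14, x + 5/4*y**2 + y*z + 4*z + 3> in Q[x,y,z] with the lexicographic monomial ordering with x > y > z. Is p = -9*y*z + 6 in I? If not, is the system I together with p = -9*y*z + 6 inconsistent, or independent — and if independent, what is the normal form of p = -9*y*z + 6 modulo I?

-9*y*z + 6 is independent of I; its normal form modulo I is -9*y*z + 6.

First compute the reduced Gröbner basis of I by Buchberger's algorithm.
f_1 = 7*x*y + 4*x + 5/3*y*z - 10*z - 14, LT = x*y.
f_2 = x + 5/4*y**2 + y*z + 4*z + 3, LT = x.

S(f_1,f_2): lcm = x*y. S = 4/7*x - 5/4*y**3 - y**2*z - 79/21*y*z - 3*y - 10/7*z - 2.
  leading term x: subtract (4/7)·f_2 from 4/7*x - 5/4*y**3 - y**2*z - 79/21*y*z - 3*y - 10/7*z - 2 → -5/4*y**3 - y**2*z - 5/7*y**2 - 13/3*y*z - 3*y - 26/7*z - 26/7
  leading term y**3: no divisor's leading term divides it; move -5/4*y**3 to the remainder.
  leading term y**2*z: no divisor's leading term divides it; move -y**2*z to the remainder.
  leading term y**2: no divisor's leading term divides it; move -5/7*y**2 to the remainder.
  leading term y*z: no divisor's leading term divides it; move -13/3*y*z to the remainder.
  leading term y: no divisor's leading term divides it; move -3*y to the remainder.
  leading term z: no divisor's leading term divides it; move -26/7*z to the remainder.
  leading term 1: no divisor's leading term divides it; move -26/7 to the remainder.
  remainder -5/4*y**3 - y**2*z - 5/7*y**2 - 13/3*y*z - 3*y - 26/7*z - 26/7 ≠ 0; add h_3 = -5/4*y**3 - y**2*z - 5/7*y**2 - 13/3*y*z - 3*y - 26/7*z - 26/7 to the basis.

The other S-polynomials (S(f_1,h_3), S(f_2,h_3)) all reduce to 0 modulo the current basis, so we have a Gröbner basis.
Inter-reduce: drop elements whose leading term is divisible by another's, tail-reduce, and make monic.
Reduced Gröbner basis: {x + 5/4*y**2 + y*z + 4*z + 3, y**3 + 4/5*y**2*z + 4/7*y**2 + 52/15*y*z + 12/5*y + 104/35*z + 104/35}.
Label its elements g_1 = x + 5/4*y**2 + y*z + 4*z + 3, g_2 = y**3 + 4/5*y**2*z + 4/7*y**2 + 52/15*y*z + 12/5*y + 104/35*z + 104/35.

Reduce p = -9*y*z + 6 modulo G:
  leading term y*z: no divisor's leading term divides it; move -9*y*z to the remainder.
  leading term 1: no divisor's leading term divides it; move 6 to the remainder.
  normal form = -9*y*z + 6.
The normal form is nonzero, so p ∉ I. Since p minus its normal form lies in I, I + (p) = I + (r) where r = -9*y*z + 6; decide whether this ideal is the whole ring.
Run Buchberger on G together with r (pairs among the g_i already reduce to 0 since G is a Gröbner basis):
g_1 = x + 5/4*y**2 + y*z + 4*z + 3, LT = x.
g_2 = y**3 + 4/5*y**2*z + 4/7*y**2 + 52/15*y*z + 12/5*y + 104/35*z + 104/35, LT = y**3.
r = -9*y*z + 6, LT = y*z.

S(g_2,r): lcm = y**3*z. S = 4/5*y**2*z**2 + 4/7*y**2*z + 2/3*y**2 + 52/15*y*z**2 + 12/5*y*z + 104/35*z**2 + 104/35*z.
  leading term y**2*z**2: subtract (-4/45*y*z)·r from 4/5*y**2*z**2 + 4/7*y**2*z + 2/3*y**2 + 52/15*y*z**2 + 12/5*y*z + 104/35*z**2 + 104/35*z → 4/7*y**2*z + 2/3*y**2 + 52/15*y*z**2 + 44/15*y*z + 104/35*z**2 + 104/35*z
  leading term y**2*z: subtract (-4/63*y)·r from 4/7*y**2*z + 2/3*y**2 + 52/15*y*z**2 + 44/15*y*z + 104/35*z**2 + 104/35*z → 2/3*y**2 + 52/15*y*z**2 + 44/15*y*z + 8/21*y + 104/35*z**2 + 104/35*z
  leading term y**2: no divisor's leading term divides it; move 2/3*y**2 to the remainder.
  leading term y*z**2: subtract (-52/135*z)·r from 52/15*y*z**2 + 44/15*y*z + 8/21*y + 104/35*z**2 + 104/35*z → 44/15*y*z + 8/21*y + 104/35*z**2 + 1664/315*z
  leading term y*z: subtract (-44/135)·r from 44/15*y*z + 8/21*y + 104/35*z**2 + 1664/315*z → 8/21*y + 104/35*z**2 + 1664/315*z + 88/45
  leading term y: no divisor's leading term divides it; move 8/21*y to the remainder.
  leading term z**2: no divisor's leading term divides it; move 104/35*z**2 to the remainder.
  leading term z: no divisor's leading term divides it; move 1664/315*z to the remainder.
  leading term 1: no divisor's leading term divides it; move 88/45 to the remainder.
  remainder 2/3*y**2 + 8/21*y + 104/35*z**2 + 1664/315*z + 88/45 ≠ 0; add m_4 = 2/3*y**2 + 8/21*y + 104/35*z**2 + 1664/315*z + 88/45 to the basis.

S(r,m_4): lcm = y**2*z. S = -4/7*y*z - 2/3*y - 156/35*z**3 - 832/105*z**2 - 44/15*z.
  leading term y*z: subtract (4/63)·r from -4/7*y*z - 2/3*y - 156/35*z**3 - 832/105*z**2 - 44/15*z → -2/3*y - 156/35*z**3 - 832/105*z**2 - 44/15*z - 8/21
  leading term y: no divisor's leading term divides it; move -2/3*y to the remainder.
  leading term z**3: no divisor's leading term divides it; move -156/35*z**3 to the remainder.
  leading term z**2: no divisor's leading term divides it; move -832/105*z**2 to the remainder.
  leading term z: no divisor's leading term divides it; move -44/15*z to the remainder.
  leading term 1: no divisor's leading term divides it; move -8/21 to the remainder.
  remainder -2/3*y - 156/35*z**3 - 832/105*z**2 - 44/15*z - 8/21 ≠ 0; add m_5 = -2/3*y - 156/35*z**3 - 832/105*z**2 - 44/15*z - 8/21 to the basis.

S(r,m_5): lcm = y*z. S = -234/35*z**4 - 416/35*z**3 - 22/5*z**2 - 4/7*z - 2/3.
  leading term z**4: no divisor's leading term divides it; move -234/35*z**4 to the remainder.
  leading term z**3: no divisor's leading term divides it; move -416/35*z**3 to the remainder.
  leading term z**2: no divisor's leading term divides it; move -22/5*z**2 to the remainder.
  leading term z: no divisor's leading term divides it; move -4/7*z to the remainder.
  leading term 1: no divisor's leading term divides it; move -2/3 to the remainder.
  remainder -234/35*z**4 - 416/35*z**3 - 22/5*z**2 - 4/7*z - 2/3 ≠ 0; add m_6 = -234/35*z**4 - 416/35*z**3 - 22/5*z**2 - 4/7*z - 2/3 to the basis.

The other S-polynomials (S(g_1,g_2), S(g_1,r), S(g_1,m_4), S(g_2,m_4), S(g_1,m_5), S(g_2,m_5), S(m_4,m_5), S(g_1,m_6), S(g_2,m_6), S(r,m_6), S(m_4,m_6), S(m_5,m_6)) all reduce to 0 modulo the current basis, so we have a Gröbner basis.
Inter-reduce: drop elements whose leading term is divisible by another's, tail-reduce, and make monic.
Reduced Gröbner basis: {x + 234/49*z**3 + 143/49*z**2 - 58/21*z + 20/49, y + 234/35*z**3 + 416/35*z**2 + 22/5*z + 4/7, z**4 + 16/9*z**3 + 77/117*z**2 + 10/117*z + 35/351}.
The reduced Gröbner basis of I + (p) is {x + 234/49*z**3 + 143/49*z**2 - 58/21*z + 20/49, y + 234/35*z**3 + 416/35*z**2 + 22/5*z + 4/7, z**4 + 16/9*z**3 + 77/117*z**2 + 10/117*z + 35/351} ≠ {1}, a proper ideal, so the enlarged system stays consistent: p is independent of I, with normal form -9*y*z + 6.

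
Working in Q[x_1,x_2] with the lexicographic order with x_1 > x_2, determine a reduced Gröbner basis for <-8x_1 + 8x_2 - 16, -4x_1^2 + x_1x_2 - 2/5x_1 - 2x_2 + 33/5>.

G = {x_1 - x_2 + 2, x_2^2 - 58/15x_2 + 43/15}

f_1 = -8x_1 + 8x_2 - 16, LT = x_1.
f_2 = -4x_1^2 + x_1x_2 - 2/5x_1 - 2x_2 + 33/5, LT = x_1^2.

S(f_1,f_2): lcm = x_1^2. S = -3/4x_1x_2 + 19/10x_1 - 1/2x_2 + 33/20.
  leading term x_1x_2: subtract (3/32x_2)·f_1 from -3/4x_1x_2 + 19/10x_1 - 1/2x_2 + 33/20 → 19/10x_1 - 3/4x_2^2 + x_2 + 33/20
  leading term x_1: subtract (-19/80)·f_1 from 19/10x_1 - 3/4x_2^2 + x_2 + 33/20 → -3/4x_2^2 + 29/10x_2 - 43/20
  leading term x_2^2: no divisor's leading term divides it; move -3/4x_2^2 to the remainder.
  leading term x_2: no divisor's leading term divides it; move 29/10x_2 to the remainder.
  leading term 1: no divisor's leading term divides it; move -43/20 to the remainder.
  remainder -3/4x_2^2 + 29/10x_2 - 43/20 ≠ 0; add g_3 = -3/4x_2^2 + 29/10x_2 - 43/20 to the basis.

S(f_1,g_3): leading monomials are coprime, so the S-polynomial reduces to 0 (Buchberger's first criterion).
S(f_2,g_3): leading monomials are coprime, so the S-polynomial reduces to 0 (Buchberger's first criterion).
Every S-polynomial of the final basis reduces to 0, so we have a Gröbner basis.
Inter-reduce: drop elements whose leading term is divisible by another's, tail-reduce, and make monic.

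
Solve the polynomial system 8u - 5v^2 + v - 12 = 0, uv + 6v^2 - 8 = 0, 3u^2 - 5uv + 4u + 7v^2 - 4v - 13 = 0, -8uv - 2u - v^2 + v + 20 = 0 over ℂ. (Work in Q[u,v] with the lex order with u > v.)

Compute a lex Gröbner basis by Buchberger's algorithm.
f_1 = 8u - 5v^2 + v - 12, LT = u.
f_2 = uv + 6v^2 - 8, LT = uv.
f_3 = 3u^2 - 5uv + 4u + 7v^2 - 4v - 13, LT = u^2.
f_4 = -8uv - 2u - v^2 + v + 20, LT = uv.

S(f_1,f_2): lcm = uv. S = -5/8v^3 - 47/8v^2 - 3/2v + 8.
  reduce S modulo (f_1, f_2, f_3, f_4):
  remainder -5/8v^3 - 47/8v^2 - 3/2v + 8 ≠ 0; add h_5 = -5/8v^3 - 47/8v^2 - 3/2v + 8 to the basis.

S(f_1,f_3): lcm = u^2. S = -5/8uv^2 + 43/24uv - 17/6u - 7/3v^2 + 4/3v + 13/3.
  reduce S modulo (f_1, f_2, f_3, f_4, h_5):
  remainder -2405/48v^2 - 197/16v + 749/12 ≠ 0; add h_6 = -2405/48v^2 - 197/16v + 749/12 to the basis.

S(f_1,f_4): lcm = uv. S = -1/4u - 5/8v^3 - 11/8v + 5/2.
  reduce S modulo (f_1, f_2, f_3, f_4, h_5, h_6):
  remainder -3004/2405v + 3004/2405 ≠ 0; add h_7 = -3004/2405v + 3004/2405 to the basis.

The other S-polynomials (S(f_2,f_3), S(f_2,f_4), S(f_3,f_4), S(f_1,h_5), S(f_2,h_5), S(f_3,h_5), S(f_4,h_5), S(f_1,h_6), S(f_2,h_6), S(f_3,h_6), S(f_4,h_6), S(h_5,h_6), S(f_1,h_7), S(f_2,h_7), S(f_3,h_7), S(f_4,h_7), S(h_5,h_7), S(h_6,h_7)) all reduce to 0 modulo the current basis, so we have a Gröbner basis.
Inter-reduce: drop elements whose leading term is divisible by another's, tail-reduce, and make monic.
Reduced Gröbner basis: {u - 2, v - 1}.

A lex Gröbner basis eliminates variables successively. Here v - 1 depends only on v, with roots {1}; lifting each root through the earlier basis elements recovers the full solutions.
  v = 1: the earlier basis element becomes u - 2 = 0, giving u = 2 — point (2, 1).
Zero-dimensionality of the ideal guarantees finitely many solutions over ℂ.

{(2, 1)}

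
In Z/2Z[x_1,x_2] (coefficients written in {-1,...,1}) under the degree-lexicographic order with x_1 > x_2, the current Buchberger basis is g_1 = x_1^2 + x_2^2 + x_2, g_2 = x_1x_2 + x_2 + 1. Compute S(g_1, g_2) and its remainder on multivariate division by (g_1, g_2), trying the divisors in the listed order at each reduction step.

lcm(LM(g_1), LM(g_2)) = x_1^2x_2.
S = (lcm/LT(g_1))·g_1 − (lcm/LT(g_2))·g_2 = x_2^3 + x_1x_2 + x_2^2 + x_1.
Reduce S modulo (g_1, g_2) in that order:
  leading term x_2^3: no divisor's leading term divides it; move x_2^3 to the remainder.
  leading term x_1x_2: subtract (1)·g_2 from x_1x_2 + x_2^2 + x_1 → x_2^2 + x_1 + x_2 + 1
  leading term x_2^2: no divisor's leading term divides it; move x_2^2 to the remainder.
  leading term x_1: no divisor's leading term divides it; move x_1 to the remainder.
  leading term x_2: no divisor's leading term divides it; move x_2 to the remainder.
  leading term 1: no divisor's leading term divides it; move 1 to the remainder.
The remainder x_2^3 + x_2^2 + x_1 + x_2 + 1 is nonzero, so it would be added as the next basis element.

S(g_1, g_2) = x_2^3 + x_1x_2 + x_2^2 + x_1; remainder on division = x_2^3 + x_2^2 + x_1 + x_2 + 1.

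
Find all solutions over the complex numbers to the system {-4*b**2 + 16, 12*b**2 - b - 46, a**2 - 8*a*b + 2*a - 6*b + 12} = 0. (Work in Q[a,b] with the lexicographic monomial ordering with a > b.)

{(0, 2), (14, 2)}

Compute a lex Gröbner basis by Buchberger's algorithm.
f_1 = -4*b**2 + 16, LT = b**2.
f_2 = 12*b**2 - b - 46, LT = b**2.
f_3 = a**2 - 8*a*b + 2*a - 6*b + 12, LT = a**2.

S(f_1,f_2): lcm = b**2. S = 1/12*b - 1/6.
  leading term b: no divisor's leading term divides it; move 1/12*b to the remainder.
  leading term 1: no divisor's leading term divides it; move -1/6 to the remainder.
  remainder 1/12*b - 1/6 ≠ 0; add h_4 = 1/12*b - 1/6 to the basis.

The other S-polynomials (S(f_1,f_3), S(f_2,f_3), S(f_1,h_4), S(f_2,h_4), S(f_3,h_4)) all reduce to 0 modulo the current basis, so we have a Gröbner basis.
Inter-reduce: drop elements whose leading term is divisible by another's, tail-reduce, and make monic.
Reduced Gröbner basis: {a**2 - 14*a, b - 2}.

A lex Gröbner basis eliminates variables successively. Here b - 2 depends only on b, with roots {2}; lifting each root through the earlier basis elements recovers the full solutions.
  b = 2: the earlier basis element becomes a**2 - 14*a = 0, giving a = 0, 14 — points (0, 2), (14, 2).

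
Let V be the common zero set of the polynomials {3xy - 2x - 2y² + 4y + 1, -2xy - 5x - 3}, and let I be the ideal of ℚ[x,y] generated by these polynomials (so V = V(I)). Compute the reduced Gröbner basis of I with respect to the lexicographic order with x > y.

G = {x + 4/19y² - 8/19y + 7/19, y³ + ½y² - 13/4y - 11/4}

f_1 = 3xy - 2x - 2y² + 4y + 1, LT = xy.
f_2 = -2xy - 5x - 3, LT = xy.

S(f_1,f_2): lcm = xy. S = -19/6x - ⅔y² + 4/3y - 7/6.
  leading term x: no divisor's leading term divides it; move -19/6x to the remainder.
  leading term y²: no divisor's leading term divides it; move -⅔y² to the remainder.
  leading term y: no divisor's leading term divides it; move 4/3y to the remainder.
  leading term 1: no divisor's leading term divides it; move -7/6 to the remainder.
  remainder -19/6x - ⅔y² + 4/3y - 7/6 ≠ 0; add g_3 = -19/6x - ⅔y² + 4/3y - 7/6 to the basis.

S(f_1,g_3): lcm = xy. S = -⅔x - 4/19y³ - 14/57y² + 55/57y + ⅓.
  leading term x: subtract (4/19)·g_3 from -⅔x - 4/19y³ - 14/57y² + 55/57y + ⅓ → -4/19y³ - 2/19y² + 13/19y + 11/19
  leading term y³: no divisor's leading term divides it; move -4/19y³ to the remainder.
  leading term y²: no divisor's leading term divides it; move -2/19y² to the remainder.
  leading term y: no divisor's leading term divides it; move 13/19y to the remainder.
  leading term 1: no divisor's leading term divides it; move 11/19 to the remainder.
  remainder -4/19y³ - 2/19y² + 13/19y + 11/19 ≠ 0; add g_4 = -4/19y³ - 2/19y² + 13/19y + 11/19 to the basis.

The other S-polynomials (S(f_2,g_3), S(f_1,g_4), S(f_2,g_4), S(g_3,g_4)) all reduce to 0 modulo the current basis, so we have a Gröbner basis.
Inter-reduce: drop elements whose leading term is divisible by another's, tail-reduce, and make monic.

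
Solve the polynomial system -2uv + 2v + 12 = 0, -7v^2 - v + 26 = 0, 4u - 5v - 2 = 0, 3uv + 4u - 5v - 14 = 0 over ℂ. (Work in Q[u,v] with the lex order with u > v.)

{(-2, -2)}

Compute a lex Gröbner basis by Buchberger's algorithm.
f_1 = -2uv + 2v + 12, LT = uv.
f_2 = -7v^2 - v + 26, LT = v^2.
f_3 = 4u - 5v - 2, LT = u.
f_4 = 3uv + 4u - 5v - 14, LT = uv.

S(f_1,f_2): lcm = uv^2. S = -1/7uv + 26/7u - v^2 - 6v.
  leading term uv: subtract (1/14)·f_1 from -1/7uv + 26/7u - v^2 - 6v → 26/7u - v^2 - 43/7v - 6/7
  leading term u: subtract (13/14)·f_3 from 26/7u - v^2 - 43/7v - 6/7 → -v^2 - 3/2v + 1
  leading term v^2: subtract (1/7)·f_2 from -v^2 - 3/2v + 1 → -19/14v - 19/7
  leading term v: no divisor's leading term divides it; move -19/14v to the remainder.
  leading term 1: no divisor's leading term divides it; move -19/7 to the remainder.
  remainder -19/14v - 19/7 ≠ 0; add h_5 = -19/14v - 19/7 to the basis.

S(f_1,f_3): lcm = uv. S = 5/4v^2 - 1/2v - 6.
  leading term v^2: subtract (-5/28)·f_2 from 5/4v^2 - 1/2v - 6 → -19/28v - 19/14
  leading term v: subtract (1/2)·h_5 from -19/28v - 19/14 → 0
  remainder 0.

S(f_1,f_4): lcm = uv. S = -4/3u + 2/3v - 4/3.
  leading term u: subtract (-1/3)·f_3 from -4/3u + 2/3v - 4/3 → -v - 2
  leading term v: subtract (14/19)·h_5 from -v - 2 → 0
  remainder 0.

S(f_2,f_3): leading monomials are coprime, so the S-polynomial reduces to 0 (Buchberger's first criterion).
S(f_2,f_4): lcm = uv^2. S = -25/21uv - 26/7u + 5/3v^2 + 14/3v.
  leading term uv: subtract (25/42)·f_1 from -25/21uv - 26/7u + 5/3v^2 + 14/3v → -26/7u + 5/3v^2 + 73/21v - 50/7
  leading term u: subtract (-13/14)·f_3 from -26/7u + 5/3v^2 + 73/21v - 50/7 → 5/3v^2 - 7/6v - 9
  leading term v^2: subtract (-5/21)·f_2 from 5/3v^2 - 7/6v - 9 → -59/42v - 59/21
  leading term v: subtract (59/57)·h_5 from -59/42v - 59/21 → 0
  remainder 0.

S(f_3,f_4): lcm = uv. S = -4/3u - 5/4v^2 + 7/6v + 14/3.
  leading term u: subtract (-1/3)·f_3 from -4/3u - 5/4v^2 + 7/6v + 14/3 → -5/4v^2 - 1/2v + 4
  leading term v^2: subtract (5/28)·f_2 from -5/4v^2 - 1/2v + 4 → -9/28v - 9/14
  leading term v: subtract (9/38)·h_5 from -9/28v - 9/14 → 0
  remainder 0.

S(f_1,h_5): lcm = uv. S = -2u - v - 6.
  leading term u: subtract (-1/2)·f_3 from -2u - v - 6 → -7/2v - 7
  leading term v: subtract (49/19)·h_5 from -7/2v - 7 → 0
  remainder 0.

S(f_2,h_5): lcm = v^2. S = -13/7v - 26/7.
  leading term v: subtract (26/19)·h_5 from -13/7v - 26/7 → 0
  remainder 0.

S(f_3,h_5): leading monomials are coprime, so the S-polynomial reduces to 0 (Buchberger's first criterion).
S(f_4,h_5): lcm = uv. S = -2/3u - 5/3v - 14/3.
  leading term u: subtract (-1/6)·f_3 from -2/3u - 5/3v - 14/3 → -5/2v - 5
  leading term v: subtract (35/19)·h_5 from -5/2v - 5 → 0
  remainder 0.

Every S-polynomial of the final basis reduces to 0, so we have a Gröbner basis.
Inter-reduce: drop elements whose leading term is divisible by another's, tail-reduce, and make monic.
Reduced Gröbner basis: {u + 2, v + 2}.

From the last basis element, v + 2 = 0, so v takes values in {-2}. Each choice, substituted upward through the basis, yields the corresponding point(s) of the solution set.
  v = -2: the earlier basis element becomes u + 2 = 0, giving u = -2 — point (-2, -2).
This is the nonlinear analogue of row-reducing a linear system.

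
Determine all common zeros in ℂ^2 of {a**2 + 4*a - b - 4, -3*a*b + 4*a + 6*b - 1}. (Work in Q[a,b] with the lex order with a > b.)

{(-5, 1), (3/2 - sqrt(21)/6, 29/6 - 7*sqrt(21)/6), (sqrt(21)/6 + 3/2, 29/6 + 7*sqrt(21)/6)}

Compute a lex Gröbner basis by Buchberger's algorithm.
f_1 = a**2 + 4*a - b - 4, LT = a**2.
f_2 = -3*a*b + 4*a + 6*b - 1, LT = a*b.

S(f_1,f_2): lcm = a**2*b. S = 4/3*a**2 + 6*a*b - 1/3*a - b**2 - 4*b.
  leading term a**2: subtract (4/3)·f_1 from 4/3*a**2 + 6*a*b - 1/3*a - b**2 - 4*b → 6*a*b - 17/3*a - b**2 - 8/3*b + 16/3
  leading term a*b: subtract (-2)·f_2 from 6*a*b - 17/3*a - b**2 - 8/3*b + 16/3 → 7/3*a - b**2 + 28/3*b + 10/3
  leading term a: no divisor's leading term divides it; move 7/3*a to the remainder.
  leading term b**2: no divisor's leading term divides it; move -b**2 to the remainder.
  leading term b: no divisor's leading term divides it; move 28/3*b to the remainder.
  leading term 1: no divisor's leading term divides it; move 10/3 to the remainder.
  remainder 7/3*a - b**2 + 28/3*b + 10/3 ≠ 0; add h_3 = 7/3*a - b**2 + 28/3*b + 10/3 to the basis.

S(f_1,h_3): lcm = a**2. S = 3/7*a*b**2 - 4*a*b + 18/7*a - b - 4.
  leading term a*b**2: subtract (-1/7*b)·f_2 from 3/7*a*b**2 - 4*a*b + 18/7*a - b - 4 → -24/7*a*b + 18/7*a + 6/7*b**2 - 8/7*b - 4
  leading term a*b: subtract (8/7)·f_2 from -24/7*a*b + 18/7*a + 6/7*b**2 - 8/7*b - 4 → -2*a + 6/7*b**2 - 8*b - 20/7
  leading term a: subtract (-6/7)·h_3 from -2*a + 6/7*b**2 - 8*b - 20/7 → 0
  remainder 0.

S(f_2,h_3): lcm = a*b. S = -4/3*a + 3/7*b**3 - 4*b**2 - 24/7*b + 1/3.
  leading term a: subtract (-4/7)·h_3 from -4/3*a + 3/7*b**3 - 4*b**2 - 24/7*b + 1/3 → 3/7*b**3 - 32/7*b**2 + 40/21*b + 47/21
  leading term b**3: no divisor's leading term divides it; move 3/7*b**3 to the remainder.
  leading term b**2: no divisor's leading term divides it; move -32/7*b**2 to the remainder.
  leading term b: no divisor's leading term divides it; move 40/21*b to the remainder.
  leading term 1: no divisor's leading term divides it; move 47/21 to the remainder.
  remainder 3/7*b**3 - 32/7*b**2 + 40/21*b + 47/21 ≠ 0; add h_4 = 3/7*b**3 - 32/7*b**2 + 40/21*b + 47/21 to the basis.

S(f_1,h_4): leading monomials are coprime, so the S-polynomial reduces to 0 (Buchberger's first criterion).
S(f_2,h_4): lcm = a*b**3. S = 28/3*a*b**2 - 40/9*a*b - 47/9*a - 2*b**3 + 1/3*b**2.
  leading term a*b**2: subtract (-28/9*b)·f_2 from 28/3*a*b**2 - 40/9*a*b - 47/9*a - 2*b**3 + 1/3*b**2 → 8*a*b - 47/9*a - 2*b**3 + 19*b**2 - 28/9*b
  leading term a*b: subtract (-8/3)·f_2 from 8*a*b - 47/9*a - 2*b**3 + 19*b**2 - 28/9*b → 49/9*a - 2*b**3 + 19*b**2 + 116/9*b - 8/3
  leading term a: subtract (7/3)·h_3 from 49/9*a - 2*b**3 + 19*b**2 + 116/9*b - 8/3 → -2*b**3 + 64/3*b**2 - 80/9*b - 94/9
  leading term b**3: subtract (-14/3)·h_4 from -2*b**3 + 64/3*b**2 - 80/9*b - 94/9 → 0
  remainder 0.

S(h_3,h_4): leading monomials are coprime, so the S-polynomial reduces to 0 (Buchberger's first criterion).
Every S-polynomial of the final basis reduces to 0, so we have a Gröbner basis.
Inter-reduce: drop elements whose leading term is divisible by another's, tail-reduce, and make monic.
Reduced Gröbner basis: {a - 3/7*b**2 + 4*b + 10/7, b**3 - 32/3*b**2 + 40/9*b + 47/9}.

Elimination: the polynomial b**3 - 32/3*b**2 + 40/9*b + 47/9 lies in the elimination ideal for b, so b ∈ {1, 29/6 - 7*sqrt(21)/6, 29/6 + 7*sqrt(21)/6}. For each such b, the remaining basis elements (now univariate) give the rest of the solution.
  b = 1: the earlier basis element becomes a + 5 = 0, giving a = -5 — point (-5, 1).
  b = 29/6 - 7*sqrt(21)/6: the earlier basis element becomes a - 3/2 + sqrt(21)/6 = 0, giving a = 3/2 - sqrt(21)/6 — point (3/2 - sqrt(21)/6, 29/6 - 7*sqrt(21)/6).
  b = 29/6 + 7*sqrt(21)/6: the earlier basis element becomes a - 3/2 - sqrt(21)/6 = 0, giving a = sqrt(21)/6 + 3/2 — point (sqrt(21)/6 + 3/2, 29/6 + 7*sqrt(21)/6).
Substituting each solution back into the original system confirms all equations vanish.
A lex Gröbner basis triangularizes the system, enabling back-substitution.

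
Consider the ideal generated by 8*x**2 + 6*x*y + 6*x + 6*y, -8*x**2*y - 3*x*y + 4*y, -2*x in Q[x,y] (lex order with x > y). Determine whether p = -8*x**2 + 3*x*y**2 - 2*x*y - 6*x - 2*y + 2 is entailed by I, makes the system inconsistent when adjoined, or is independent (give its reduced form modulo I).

Adjoining -8*x**2 + 3*x*y**2 - 2*x*y - 6*x - 2*y + 2 makes the ideal the whole ring: the system is inconsistent.

First compute the reduced Gröbner basis of I by Buchberger's algorithm.
f_1 = 8*x**2 + 6*x*y + 6*x + 6*y, LT = x**2.
f_2 = -8*x**2*y - 3*x*y + 4*y, LT = x**2*y.
f_3 = -2*x, LT = x.

S(f_1,f_2): lcm = x**2*y. S = 3/4*x*y**2 + 3/8*x*y + 3/4*y**2 + 1/2*y.
  leading term x*y**2: subtract (-3/8*y**2)·f_3 from 3/4*x*y**2 + 3/8*x*y + 3/4*y**2 + 1/2*y → 3/8*x*y + 3/4*y**2 + 1/2*y
  leading term x*y: subtract (-3/16*y)·f_3 from 3/8*x*y + 3/4*y**2 + 1/2*y → 3/4*y**2 + 1/2*y
  leading term y**2: no divisor's leading term divides it; move 3/4*y**2 to the remainder.
  leading term y: no divisor's leading term divides it; move 1/2*y to the remainder.
  remainder 3/4*y**2 + 1/2*y ≠ 0; add h_4 = 3/4*y**2 + 1/2*y to the basis.

S(f_1,f_3): lcm = x**2. S = 3/4*x*y + 3/4*x + 3/4*y.
  leading term x*y: subtract (-3/8*y)·f_3 from 3/4*x*y + 3/4*x + 3/4*y → 3/4*x + 3/4*y
  leading term x: subtract (-3/8)·f_3 from 3/4*x + 3/4*y → 3/4*y
  leading term y: no divisor's leading term divides it; move 3/4*y to the remainder.
  remainder 3/4*y ≠ 0; add h_5 = 3/4*y to the basis.

S(f_2,f_3): lcm = x**2*y. S = 3/8*x*y - 1/2*y.
  leading term x*y: subtract (-3/16*y)·f_3 from 3/8*x*y - 1/2*y → -1/2*y
  leading term y: subtract (-2/3)·h_5 from -1/2*y → 0
  remainder 0.

S(f_1,h_4): leading monomials are coprime, so the S-polynomial reduces to 0 (Buchberger's first criterion).
S(f_2,h_4): lcm = x**2*y**2. S = -2/3*x**2*y + 3/8*x*y**2 - 1/2*y**2.
  leading term x**2*y: subtract (-1/12*y)·f_1 from -2/3*x**2*y + 3/8*x*y**2 - 1/2*y**2 → 7/8*x*y**2 + 1/2*x*y
  leading term x*y**2: subtract (-7/16*y**2)·f_3 from 7/8*x*y**2 + 1/2*x*y → 1/2*x*y
  leading term x*y: subtract (-1/4*y)·f_3 from 1/2*x*y → 0
  remainder 0.

S(f_3,h_4): leading monomials are coprime, so the S-polynomial reduces to 0 (Buchberger's first criterion).
S(f_1,h_5): leading monomials are coprime, so the S-polynomial reduces to 0 (Buchberger's first criterion).
S(f_2,h_5): lcm = x**2*y. S = 3/8*x*y - 1/2*y.
  leading term x*y: subtract (-3/16*y)·f_3 from 3/8*x*y - 1/2*y → -1/2*y
  leading term y: subtract (-2/3)·h_5 from -1/2*y → 0
  remainder 0.

S(f_3,h_5): leading monomials are coprime, so the S-polynomial reduces to 0 (Buchberger's first criterion).
S(h_4,h_5): lcm = y**2. S = 2/3*y.
  leading term y: subtract (8/9)·h_5 from 2/3*y → 0
  remainder 0.

Every S-polynomial of the final basis reduces to 0, so we have a Gröbner basis.
Inter-reduce: drop elements whose leading term is divisible by another's, tail-reduce, and make monic.
Reduced Gröbner basis: {x, y}.
Label its elements g_1 = x, g_2 = y.

Reduce p = -8*x**2 + 3*x*y**2 - 2*x*y - 6*x - 2*y + 2 modulo G:
  leading term x**2: subtract (-8*x)·g_1 from -8*x**2 + 3*x*y**2 - 2*x*y - 6*x - 2*y + 2 → 3*x*y**2 - 2*x*y - 6*x - 2*y + 2
  leading term x*y**2: subtract (3*y**2)·g_1 from 3*x*y**2 - 2*x*y - 6*x - 2*y + 2 → -2*x*y - 6*x - 2*y + 2
  leading term x*y: subtract (-2*y)·g_1 from -2*x*y - 6*x - 2*y + 2 → -6*x - 2*y + 2
  leading term x: subtract (-6)·g_1 from -6*x - 2*y + 2 → -2*y + 2
  leading term y: subtract (-2)·g_2 from -2*y + 2 → 2
  leading term 1: no divisor's leading term divides it; move 2 to the remainder.
  normal form = 2.
The normal form is nonzero, so p ∉ I. Since p minus its normal form lies in I, I + (p) = I + (r) where r = 2; decide whether this ideal is the whole ring.
Here r = 2 is a nonzero constant, hence a unit: 1 ∈ I + (p), the Gröbner basis of I + (p) is {1}, and the enlarged system has no common solution — adjoining p is inconsistent.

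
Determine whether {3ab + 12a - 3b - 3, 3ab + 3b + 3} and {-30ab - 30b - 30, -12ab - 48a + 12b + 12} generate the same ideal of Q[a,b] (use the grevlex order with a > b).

For a fixed monomial order, each ideal has a unique reduced Gröbner basis; comparing bases decides equality.
Buchberger on the first generating set:
f_1 = 3ab + 12a - 3b - 3, LT = ab.
f_2 = 3ab + 3b + 3, LT = ab.

S(f_1,f_2): lcm = ab. S = 4a - 2b - 2.
  leading term a: no divisor's leading term divides it; move 4a to the remainder.
  leading term b: no divisor's leading term divides it; move -2b to the remainder.
  leading term 1: no divisor's leading term divides it; move -2 to the remainder.
  remainder 4a - 2b - 2 ≠ 0; add g_3 = 4a - 2b - 2 to the basis.

S(f_1,g_3): lcm = ab. S = \tfrac{1}{2}b^{2} + 4a - \tfrac{1}{2}b - 1.
  leading term b^{2}: no divisor's leading term divides it; move \tfrac{1}{2}b^{2} to the remainder.
  leading term a: subtract (1)·g_3 from 4a - \tfrac{1}{2}b - 1 → \tfrac{3}{2}b + 1
  leading term b: no divisor's leading term divides it; move \tfrac{3}{2}b to the remainder.
  leading term 1: no divisor's leading term divides it; move 1 to the remainder.
  remainder \tfrac{1}{2}b^{2} + \tfrac{3}{2}b + 1 ≠ 0; add g_4 = \tfrac{1}{2}b^{2} + \tfrac{3}{2}b + 1 to the basis.

S(f_2,g_3): lcm = ab. S = \tfrac{1}{2}b^{2} + \tfrac{3}{2}b + 1.
  leading term b^{2}: subtract (1)·g_4 from \tfrac{1}{2}b^{2} + \tfrac{3}{2}b + 1 → 0
  remainder 0.

S(f_1,g_4): lcm = ab^{2}. S = ab - b^{2} - 2a - b.
  leading term ab: subtract (\tfrac{1}{3})·f_1 from ab - b^{2} - 2a - b → -b^{2} - 6a + 1
  leading term b^{2}: subtract (-2)·g_4 from -b^{2} - 6a + 1 → -6a + 3b + 3
  leading term a: subtract (-\tfrac{3}{2})·g_3 from -6a + 3b + 3 → 0
  remainder 0.

S(f_2,g_4): lcm = ab^{2}. S = -3ab + b^{2} - 2a + b.
  leading term ab: subtract (-1)·f_1 from -3ab + b^{2} - 2a + b → b^{2} + 10a - 2b - 3
  leading term b^{2}: subtract (2)·g_4 from b^{2} + 10a - 2b - 3 → 10a - 5b - 5
  leading term a: subtract (\tfrac{5}{2})·g_3 from 10a - 5b - 5 → 0
  remainder 0.

S(g_3,g_4): leading monomials are coprime, so the S-polynomial reduces to 0 (Buchberger's first criterion).
Every S-polynomial of the final basis reduces to 0, so we have a Gröbner basis.
Inter-reduce: drop elements whose leading term is divisible by another's, tail-reduce, and make monic.
Reduced Gröbner basis: {b^{2} + 3b + 2, a - \tfrac{1}{2}b - \tfrac{1}{2}}.

Buchberger on the second generating set:
h_1 = -30ab - 30b - 30, LT = ab.
h_2 = -12ab - 48a + 12b + 12, LT = ab.

S(h_1,h_2): lcm = ab. S = -4a + 2b + 2.
  leading term a: no divisor's leading term divides it; move -4a to the remainder.
  leading term b: no divisor's leading term divides it; move 2b to the remainder.
  leading term 1: no divisor's leading term divides it; move 2 to the remainder.
  remainder -4a + 2b + 2 ≠ 0; add k_3 = -4a + 2b + 2 to the basis.

S(h_1,k_3): lcm = ab. S = \tfrac{1}{2}b^{2} + \tfrac{3}{2}b + 1.
  leading term b^{2}: no divisor's leading term divides it; move \tfrac{1}{2}b^{2} to the remainder.
  leading term b: no divisor's leading term divides it; move \tfrac{3}{2}b to the remainder.
  leading term 1: no divisor's leading term divides it; move 1 to the remainder.
  remainder \tfrac{1}{2}b^{2} + \tfrac{3}{2}b + 1 ≠ 0; add k_4 = \tfrac{1}{2}b^{2} + \tfrac{3}{2}b + 1 to the basis.

S(h_2,k_3): lcm = ab. S = \tfrac{1}{2}b^{2} + 4a - \tfrac{1}{2}b - 1.
  leading term b^{2}: subtract (1)·k_4 from \tfrac{1}{2}b^{2} + 4a - \tfrac{1}{2}b - 1 → 4a - 2b - 2
  leading term a: subtract (-1)·k_3 from 4a - 2b - 2 → 0
  remainder 0.

S(h_1,k_4): lcm = ab^{2}. S = -3ab + b^{2} - 2a + b.
  leading term ab: subtract (\tfrac{1}{10})·h_1 from -3ab + b^{2} - 2a + b → b^{2} - 2a + 4b + 3
  leading term b^{2}: subtract (2)·k_4 from b^{2} - 2a + 4b + 3 → -2a + b + 1
  leading term a: subtract (\tfrac{1}{2})·k_3 from -2a + b + 1 → 0
  remainder 0.

S(h_2,k_4): lcm = ab^{2}. S = ab - b^{2} - 2a - b.
  leading term ab: subtract (-\tfrac{1}{30})·h_1 from ab - b^{2} - 2a - b → -b^{2} - 2a - 2b - 1
  leading term b^{2}: subtract (-2)·k_4 from -b^{2} - 2a - 2b - 1 → -2a + b + 1
  leading term a: subtract (\tfrac{1}{2})·k_3 from -2a + b + 1 → 0
  remainder 0.

S(k_3,k_4): leading monomials are coprime, so the S-polynomial reduces to 0 (Buchberger's first criterion).
Every S-polynomial of the final basis reduces to 0, so we have a Gröbner basis.
Inter-reduce: drop elements whose leading term is divisible by another's, tail-reduce, and make monic.
Reduced Gröbner basis: {b^{2} + 3b + 2, a - \tfrac{1}{2}b - \tfrac{1}{2}}.

The two bases agree; hence the ideals are identical.

Yes, the ideals are equal.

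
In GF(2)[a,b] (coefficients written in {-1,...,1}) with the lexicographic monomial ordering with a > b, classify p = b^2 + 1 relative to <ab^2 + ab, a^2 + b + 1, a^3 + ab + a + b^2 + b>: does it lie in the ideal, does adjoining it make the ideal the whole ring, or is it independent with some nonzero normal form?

First compute the reduced Gröbner basis of I by Buchberger's algorithm.
f_1 = ab^2 + ab, LT = ab^2.
f_2 = a^2 + b + 1, LT = a^2.
f_3 = a^3 + ab + a + b^2 + b, LT = a^3.

S(f_1,f_2): lcm = a^2b^2. S = a^2b + b^3 + b^2.
  leading term a^2b: subtract (b)·f_2 from a^2b + b^3 + b^2 → b^3 + b
  leading term b^3: no divisor's leading term divides it; move b^3 to the remainder.
  leading term b: no divisor's leading term divides it; move b to the remainder.
  remainder b^3 + b ≠ 0; add h_4 = b^3 + b to the basis.

S(f_1,f_3): lcm = a^3b^2. S = a^3b + ab^3 + ab^2 + b^4 + b^3.
  leading term a^3b: subtract (ab)·f_2 from a^3b + ab^3 + ab^2 + b^4 + b^3 → ab^3 + ab + b^4 + b^3
  leading term ab^3: subtract (b)·f_1 from ab^3 + ab + b^4 + b^3 → ab^2 + ab + b^4 + b^3
  leading term ab^2: subtract (1)·f_1 from ab^2 + ab + b^4 + b^3 → b^4 + b^3
  leading term b^4: subtract (b)·h_4 from b^4 + b^3 → b^3 + b^2
  leading term b^3: subtract (1)·h_4 from b^3 + b^2 → b^2 + b
  leading term b^2: no divisor's leading term divides it; move b^2 to the remainder.
  leading term b: no divisor's leading term divides it; move b to the remainder.
  remainder b^2 + b ≠ 0; add h_5 = b^2 + b to the basis.

The other S-polynomials (S(f_2,f_3), S(f_1,h_4), S(f_2,h_4), S(f_3,h_4), S(f_1,h_5), S(f_2,h_5), S(f_3,h_5), S(h_4,h_5)) all reduce to 0 modulo the current basis, so we have a Gröbner basis.
Inter-reduce: drop elements whose leading term is divisible by another's, tail-reduce, and make monic.
Reduced Gröbner basis: {a^2 + b + 1, b^2 + b}.
Label its elements g_1 = a^2 + b + 1, g_2 = b^2 + b.

Reduce p = b^2 + 1 modulo G:
  leading term b^2: subtract (1)·g_2 from b^2 + 1 → b + 1
  leading term b: no divisor's leading term divides it; move b to the remainder.
  leading term 1: no divisor's leading term divides it; move 1 to the remainder.
  normal form = b + 1.
The normal form is nonzero, so p ∉ I. Since p minus its normal form lies in I, I + (p) = I + (r) where r = b + 1; decide whether this ideal is the whole ring.
Run Buchberger on G together with r (pairs among the g_i already reduce to 0 since G is a Gröbner basis):
g_1 = a^2 + b + 1, LT = a^2.
g_2 = b^2 + b, LT = b^2.
r = b + 1, LT = b.

The S-polynomials (S(g_1,g_2), S(g_1,r), S(g_2,r)) all reduce to 0 modulo the current basis, so we have a Gröbner basis.
Inter-reduce: drop elements whose leading term is divisible by another's, tail-reduce, and make monic.
Reduced Gröbner basis: {a^2, b + 1}.
The reduced Gröbner basis of I + (p) is {a^2, b + 1} ≠ {1}, a proper ideal, so the enlarged system stays consistent: p is independent of I, with normal form b + 1.

The remainder on division by a Gröbner basis is unique — it is the normal form.

b^2 + 1 is independent of I; its normal form modulo I is b + 1.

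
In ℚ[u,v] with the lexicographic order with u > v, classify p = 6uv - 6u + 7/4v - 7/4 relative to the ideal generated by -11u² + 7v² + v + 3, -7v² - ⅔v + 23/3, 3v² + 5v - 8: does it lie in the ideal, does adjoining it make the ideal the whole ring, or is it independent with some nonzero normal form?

6uv - 6u + 7/4v - 7/4 lies in I (it reduces to 0).

First compute the reduced Gröbner basis of I by Buchberger's algorithm.
f_1 = -11u² + 7v² + v + 3, LT = u².
f_2 = -7v² - ⅔v + 23/3, LT = v².
f_3 = 3v² + 5v - 8, LT = v².

S(f_2,f_3): lcm = v². S = -11/7v + 11/7.
  leading term v: no divisor's leading term divides it; move -11/7v to the remainder.
  leading term 1: no divisor's leading term divides it; move 11/7 to the remainder.
  remainder -11/7v + 11/7 ≠ 0; add h_4 = -11/7v + 11/7 to the basis.

The other S-polynomials (S(f_1,f_2), S(f_1,f_3), S(f_1,h_4), S(f_2,h_4), S(f_3,h_4)) all reduce to 0 modulo the current basis, so we have a Gröbner basis.
Inter-reduce: drop elements whose leading term is divisible by another's, tail-reduce, and make monic.
Reduced Gröbner basis: {u² - 1, v - 1}.
Label its elements g_1 = u² - 1, g_2 = v - 1.

Reduce p = 6uv - 6u + 7/4v - 7/4 modulo G:
  leading term uv: subtract (6u)·g_2 from 6uv - 6u + 7/4v - 7/4 → 7/4v - 7/4
  leading term v: subtract (7/4)·g_2 from 7/4v - 7/4 → 0
  normal form = 0.
Since the normal form is 0, p ∈ I.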